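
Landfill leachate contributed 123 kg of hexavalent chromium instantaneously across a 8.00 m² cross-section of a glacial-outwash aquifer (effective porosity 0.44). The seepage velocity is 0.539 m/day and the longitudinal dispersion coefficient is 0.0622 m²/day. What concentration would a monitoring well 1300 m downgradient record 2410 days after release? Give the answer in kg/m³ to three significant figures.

For an instantaneous plane source, C(x,t) = M/(n_e·A·√(4πDt)) · exp(−(x−vt)²/(4Dt)), with n_e·A the pore (flow) area.
Plume center vt = 0.539 × 2410 = 1298.99 m, so the well at 1300 m is 1.01 m downgradient of the peak.
√(4πDt) = 43.40 m, giving peak height M/(n_e·A·√(4πDt)) = 123/(0.44 × 8.00 × 43.40) = 0.8051 kg/m³.
(x−vt)²/(4Dt) = (1.01)²/(4 × 0.0622 × 2410) = 0.001701; exp(−0.001701) = 0.9983.
C = 0.8051 × 0.9983 = 0.804 kg/m³.

0.804 kg/m³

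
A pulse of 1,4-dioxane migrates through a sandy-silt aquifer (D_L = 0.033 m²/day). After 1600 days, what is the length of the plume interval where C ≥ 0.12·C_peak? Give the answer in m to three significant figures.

The plume is Gaussian with σ = √(2Dt) = √(2 × 0.033 × 1600) = 10.28 m.
C/C_peak = exp(−Δx²/(2σ²)) = 0.12 ⇒ Δx = σ·√(−2 ln 0.12) = 10.28 × 2.059 = 21.17 m.
Width = 2Δx = 42.3 m.

42.3 m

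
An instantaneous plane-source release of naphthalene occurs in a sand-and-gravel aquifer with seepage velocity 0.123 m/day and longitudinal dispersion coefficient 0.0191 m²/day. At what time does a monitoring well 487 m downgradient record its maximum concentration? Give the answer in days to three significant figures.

3960 days

For the 1D instantaneous-source solution, setting ∂C/∂t = 0 at fixed x gives v²t² + 2Dt − x² = 0, so t = (√(D² + v²x²) − D)/v².
√(D² + v²x²) = √(0.0191² + 0.123² × 487²) = 59.90; v² = 0.015129.
t = (59.90 − 0.0191)/0.015129 = 3960 days (vs. the pure-advection estimate x/v = 3960 d).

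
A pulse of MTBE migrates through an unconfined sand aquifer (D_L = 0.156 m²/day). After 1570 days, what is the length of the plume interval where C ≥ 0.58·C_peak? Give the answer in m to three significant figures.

The plume is Gaussian with σ = √(2Dt) = √(2 × 0.156 × 1570) = 22.13 m.
C/C_peak = exp(−Δx²/(2σ²)) = 0.58 ⇒ Δx = σ·√(−2 ln 0.58) = 22.13 × 1.044 = 23.10 m.
Width = 2Δx = 46.2 m.

46.2 m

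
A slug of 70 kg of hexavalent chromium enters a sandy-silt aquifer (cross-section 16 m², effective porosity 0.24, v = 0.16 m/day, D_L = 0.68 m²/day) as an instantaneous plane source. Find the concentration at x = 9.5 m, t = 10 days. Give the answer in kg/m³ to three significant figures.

0.199 kg/m³

For an instantaneous plane source, C(x,t) = M/(n_e·A·√(4πDt)) · exp(−(x−vt)²/(4Dt)), with n_e·A the pore (flow) area.
Plume center vt = 0.16 × 10 = 1.6 m, so the well at 9.5 m is 7.9 m downgradient of the peak.
√(4πDt) = 9.244 m, giving peak height M/(n_e·A·√(4πDt)) = 70/(0.24 × 16 × 9.244) = 1.972 kg/m³.
(x−vt)²/(4Dt) = (7.9)²/(4 × 0.68 × 10) = 2.294; exp(−2.294) = 0.1009.
C = 1.972 × 0.1009 = 0.199 kg/m³.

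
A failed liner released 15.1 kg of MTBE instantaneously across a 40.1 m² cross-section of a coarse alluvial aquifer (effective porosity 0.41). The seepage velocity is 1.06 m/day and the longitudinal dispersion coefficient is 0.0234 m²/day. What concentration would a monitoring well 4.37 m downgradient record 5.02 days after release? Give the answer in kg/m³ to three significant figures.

For an instantaneous plane source, C(x,t) = M/(n_e·A·√(4πDt)) · exp(−(x−vt)²/(4Dt)), with n_e·A the pore (flow) area.
Plume center vt = 1.06 × 5.02 = 5.3212 m, so the well at 4.37 m is 0.9512 m upgradient of the peak.
√(4πDt) = 1.215 m, giving peak height M/(n_e·A·√(4πDt)) = 15.1/(0.41 × 40.1 × 1.215) = 0.7559 kg/m³.
(x−vt)²/(4Dt) = (-0.9512)²/(4 × 0.0234 × 5.02) = 1.926; exp(−1.926) = 0.1457.
C = 0.7559 × 0.1457 = 0.110 kg/m³.

0.110 kg/m³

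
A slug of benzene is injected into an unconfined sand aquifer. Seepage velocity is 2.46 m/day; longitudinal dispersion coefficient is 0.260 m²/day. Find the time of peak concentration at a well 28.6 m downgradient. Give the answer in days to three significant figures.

For the 1D instantaneous-source solution, setting ∂C/∂t = 0 at fixed x gives v²t² + 2Dt − x² = 0, so t = (√(D² + v²x²) − D)/v².
√(D² + v²x²) = √(0.260² + 2.46² × 28.6²) = 70.36; v² = 6.0516.
t = (70.36 − 0.260)/6.0516 = 11.6 days (vs. the pure-advection estimate x/v = 11.6 d).

11.6 days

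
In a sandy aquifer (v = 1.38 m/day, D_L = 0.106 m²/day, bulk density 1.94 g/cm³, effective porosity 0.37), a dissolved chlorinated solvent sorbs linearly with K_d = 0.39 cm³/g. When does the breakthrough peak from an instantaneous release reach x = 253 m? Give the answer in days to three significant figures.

Retardation factor R = 1 + ρ_b·K_d/n = 1 + 1.94 × 0.39/0.37 = 3.045.
Sorption retards both mechanisms: v_R = v/R = 0.4532 m/day, D_R = D/R = 0.03481 m²/day.
Peak time from v_R²t² + 2D_R t − x² = 0: t = (√(D_R² + v_R²x²) − D_R)/v_R².
√(D_R² + v_R²x²) = √(0.03481² + 0.4532² × 253²) = 114.7; v_R² = 0.2054.
t = (114.7 − 0.03481)/0.2054 = 558 days.

558 days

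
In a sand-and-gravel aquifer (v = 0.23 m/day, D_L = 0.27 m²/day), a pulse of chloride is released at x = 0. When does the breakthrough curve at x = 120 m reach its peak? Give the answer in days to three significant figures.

For the 1D instantaneous-source solution, setting ∂C/∂t = 0 at fixed x gives v²t² + 2Dt − x² = 0, so t = (√(D² + v²x²) − D)/v².
√(D² + v²x²) = √(0.27² + 0.23² × 120²) = 27.60; v² = 0.0529.
t = (27.60 − 0.27)/0.0529 = 517 days (vs. the pure-advection estimate x/v = 522 d).

517 days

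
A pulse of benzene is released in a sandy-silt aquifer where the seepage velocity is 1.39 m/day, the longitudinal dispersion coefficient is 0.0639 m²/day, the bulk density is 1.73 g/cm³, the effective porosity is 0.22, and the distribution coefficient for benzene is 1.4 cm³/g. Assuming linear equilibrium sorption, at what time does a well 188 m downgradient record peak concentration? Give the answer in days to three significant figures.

1620 days

Retardation factor R = 1 + ρ_b·K_d/n = 1 + 1.73 × 1.4/0.22 = 12.01.
Sorption retards both mechanisms: v_R = v/R = 0.1157 m/day, D_R = D/R = 0.005321 m²/day.
Peak time from v_R²t² + 2D_R t − x² = 0: t = (√(D_R² + v_R²x²) − D_R)/v_R².
√(D_R² + v_R²x²) = √(0.005321² + 0.1157² × 188²) = 21.75; v_R² = 0.01339.
t = (21.75 − 0.005321)/0.01339 = 1620 days.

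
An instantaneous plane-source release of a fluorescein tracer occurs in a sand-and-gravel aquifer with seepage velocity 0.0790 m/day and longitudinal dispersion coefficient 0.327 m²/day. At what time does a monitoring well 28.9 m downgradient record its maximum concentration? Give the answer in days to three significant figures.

317 days

For the 1D instantaneous-source solution, setting ∂C/∂t = 0 at fixed x gives v²t² + 2Dt − x² = 0, so t = (√(D² + v²x²) − D)/v².
√(D² + v²x²) = √(0.327² + 0.0790² × 28.9²) = 2.306; v² = 0.006241.
t = (2.306 − 0.327)/0.006241 = 317 days (vs. the pure-advection estimate x/v = 366 d).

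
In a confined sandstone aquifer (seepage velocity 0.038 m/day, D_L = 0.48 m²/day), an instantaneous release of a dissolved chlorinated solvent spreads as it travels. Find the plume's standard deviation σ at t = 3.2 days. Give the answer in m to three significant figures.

1.75 m

Dispersive spreading gives a Gaussian with σ² = 2Dt; advection only shifts the center.
σ = √(2 × 0.48 × 3.2) = 1.75 m.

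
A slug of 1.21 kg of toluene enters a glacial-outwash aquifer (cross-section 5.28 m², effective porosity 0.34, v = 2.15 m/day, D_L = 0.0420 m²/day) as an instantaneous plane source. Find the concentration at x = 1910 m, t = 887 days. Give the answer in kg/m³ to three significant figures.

0.0294 kg/m³

For an instantaneous plane source, C(x,t) = M/(n_e·A·√(4πDt)) · exp(−(x−vt)²/(4Dt)), with n_e·A the pore (flow) area.
Plume center vt = 2.15 × 887 = 1907.05 m, so the well at 1910 m is 2.95 m downgradient of the peak.
√(4πDt) = 21.64 m, giving peak height M/(n_e·A·√(4πDt)) = 1.21/(0.34 × 5.28 × 21.64) = 0.03115 kg/m³.
(x−vt)²/(4Dt) = (2.95)²/(4 × 0.0420 × 887) = 0.05840; exp(−0.05840) = 0.9433.
C = 0.03115 × 0.9433 = 0.0294 kg/m³.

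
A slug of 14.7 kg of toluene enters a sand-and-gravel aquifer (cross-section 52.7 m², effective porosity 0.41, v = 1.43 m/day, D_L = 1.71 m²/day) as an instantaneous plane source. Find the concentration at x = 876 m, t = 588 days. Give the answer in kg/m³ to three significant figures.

For an instantaneous plane source, C(x,t) = M/(n_e·A·√(4πDt)) · exp(−(x−vt)²/(4Dt)), with n_e·A the pore (flow) area.
Plume center vt = 1.43 × 588 = 840.84 m, so the well at 876 m is 35.16 m downgradient of the peak.
√(4πDt) = 112.4 m, giving peak height M/(n_e·A·√(4πDt)) = 14.7/(0.41 × 52.7 × 112.4) = 0.006053 kg/m³.
(x−vt)²/(4Dt) = (35.16)²/(4 × 1.71 × 588) = 0.3074; exp(−0.3074) = 0.7354.
C = 0.006053 × 0.7354 = 0.00445 kg/m³.

0.00445 kg/m³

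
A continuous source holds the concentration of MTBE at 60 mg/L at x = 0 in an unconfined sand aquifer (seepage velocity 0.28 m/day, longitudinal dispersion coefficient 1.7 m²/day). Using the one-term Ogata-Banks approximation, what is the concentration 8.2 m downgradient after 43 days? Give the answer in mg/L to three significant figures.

For a continuous step input, C/C₀ ≈ ½·erfc((x−vt)/(2√(Dt))).
vt = 0.28 × 43 = 12.04 m and 2√(Dt) = 2√(1.7 × 43) = 17.10 m.
Argument (x−vt)/(2√(Dt)) = (8.2 − 12.04)/17.10 = -0.2246; ½·erfc(-0.2246) = 0.6246.
C = 60 × 0.6246 = 37.5 mg/L.

37.5 mg/L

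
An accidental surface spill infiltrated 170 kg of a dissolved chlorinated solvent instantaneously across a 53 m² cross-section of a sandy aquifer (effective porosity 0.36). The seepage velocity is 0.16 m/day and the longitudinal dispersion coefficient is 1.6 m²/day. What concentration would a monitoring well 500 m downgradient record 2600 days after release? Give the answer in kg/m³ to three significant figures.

For an instantaneous plane source, C(x,t) = M/(n_e·A·√(4πDt)) · exp(−(x−vt)²/(4Dt)), with n_e·A the pore (flow) area.
Plume center vt = 0.16 × 2600 = 416 m, so the well at 500 m is 84 m downgradient of the peak.
√(4πDt) = 228.6 m, giving peak height M/(n_e·A·√(4πDt)) = 170/(0.36 × 53 × 228.6) = 0.03898 kg/m³.
(x−vt)²/(4Dt) = (84)²/(4 × 1.6 × 2600) = 0.4240; exp(−0.4240) = 0.6544.
C = 0.03898 × 0.6544 = 0.0255 kg/m³.

0.0255 kg/m³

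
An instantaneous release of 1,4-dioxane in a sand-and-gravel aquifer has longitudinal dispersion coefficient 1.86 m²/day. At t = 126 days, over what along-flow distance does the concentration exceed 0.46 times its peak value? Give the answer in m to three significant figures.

The plume is Gaussian with σ = √(2Dt) = √(2 × 1.86 × 126) = 21.65 m.
C/C_peak = exp(−Δx²/(2σ²)) = 0.46 ⇒ Δx = σ·√(−2 ln 0.46) = 21.65 × 1.246 = 26.98 m.
Width = 2Δx = 54.0 m.

54.0 m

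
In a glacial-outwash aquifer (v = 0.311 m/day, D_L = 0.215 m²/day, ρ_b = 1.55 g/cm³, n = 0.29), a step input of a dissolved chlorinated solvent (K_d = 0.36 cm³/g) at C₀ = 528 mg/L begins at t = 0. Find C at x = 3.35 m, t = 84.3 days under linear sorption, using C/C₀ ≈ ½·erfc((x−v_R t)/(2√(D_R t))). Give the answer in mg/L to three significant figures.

Retardation factor R = 1 + ρ_b·K_d/n = 1 + 1.55 × 0.36/0.29 = 2.924.
Sorption retards both mechanisms: v_R = v/R = 0.1064 m/day, D_R = D/R = 0.07353 m²/day.
v_R·t = 0.1064 × 84.3 = 8.96952 m; 2√(D_R t) = 4.979 m; argument = (3.35 − 8.96952)/4.979 = -1.129.
C = C₀ × ½·erfc(-1.129) = 528 × 0.9448 = 499 mg/L.

499 mg/L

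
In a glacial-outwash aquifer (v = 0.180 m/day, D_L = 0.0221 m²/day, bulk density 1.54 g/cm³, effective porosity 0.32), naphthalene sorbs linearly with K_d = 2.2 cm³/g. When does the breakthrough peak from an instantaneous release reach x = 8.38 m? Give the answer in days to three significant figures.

Retardation factor R = 1 + ρ_b·K_d/n = 1 + 1.54 × 2.2/0.32 = 11.59.
Sorption retards both mechanisms: v_R = v/R = 0.01553 m/day, D_R = D/R = 0.001907 m²/day.
Peak time from v_R²t² + 2D_R t − x² = 0: t = (√(D_R² + v_R²x²) − D_R)/v_R².
√(D_R² + v_R²x²) = √(0.001907² + 0.01553² × 8.38²) = 0.1302; v_R² = 0.0002412.
t = (0.1302 − 0.001907)/0.0002412 = 532 days.

532 days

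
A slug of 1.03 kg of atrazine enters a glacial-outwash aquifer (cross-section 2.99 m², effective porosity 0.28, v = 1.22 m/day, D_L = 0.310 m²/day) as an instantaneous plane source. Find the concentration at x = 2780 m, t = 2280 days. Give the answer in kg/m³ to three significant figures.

0.0130 kg/m³

For an instantaneous plane source, C(x,t) = M/(n_e·A·√(4πDt)) · exp(−(x−vt)²/(4Dt)), with n_e·A the pore (flow) area.
Plume center vt = 1.22 × 2280 = 2781.6 m, so the well at 2780 m is 1.6 m upgradient of the peak.
√(4πDt) = 94.24 m, giving peak height M/(n_e·A·√(4πDt)) = 1.03/(0.28 × 2.99 × 94.24) = 0.01305 kg/m³.
(x−vt)²/(4Dt) = (-1.6)²/(4 × 0.310 × 2280) = 0.0009055; exp(−0.0009055) = 0.9991.
C = 0.01305 × 0.9991 = 0.0130 kg/m³.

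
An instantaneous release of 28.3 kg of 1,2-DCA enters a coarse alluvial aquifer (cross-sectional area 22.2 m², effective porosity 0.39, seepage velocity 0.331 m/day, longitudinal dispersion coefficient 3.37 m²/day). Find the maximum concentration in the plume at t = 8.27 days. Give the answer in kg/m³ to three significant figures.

The peak of an instantaneous 1D plume sits at x = vt; there the Gaussian factor is 1 and C_max = M/(n_e·A·√(4πDt)), where n_e·A is the pore area the mass is dissolved in.
√(4πDt) = √(4π × 3.37 × 8.27) = 18.71 m, so C_max = 28.3/(0.39 × 22.2 × 18.71) = 0.175 kg/m³.

0.175 kg/m³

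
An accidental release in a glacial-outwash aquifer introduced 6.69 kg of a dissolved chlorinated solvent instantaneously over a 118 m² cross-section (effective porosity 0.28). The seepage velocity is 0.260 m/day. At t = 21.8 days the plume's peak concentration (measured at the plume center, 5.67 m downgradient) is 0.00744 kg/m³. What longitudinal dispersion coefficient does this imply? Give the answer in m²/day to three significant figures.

2.70 m²/day

At the plume center C_max = M/(n_e·A·√(4πDt)), so D = M²/(4πt·(n_e·A·C_max)²).
n_e·A·C_max = 0.28 × 118 × 0.00744 = 0.2458 kg/m.
D = 6.69²/(4π × 21.8 × 0.2458²) = 2.70 m²/day.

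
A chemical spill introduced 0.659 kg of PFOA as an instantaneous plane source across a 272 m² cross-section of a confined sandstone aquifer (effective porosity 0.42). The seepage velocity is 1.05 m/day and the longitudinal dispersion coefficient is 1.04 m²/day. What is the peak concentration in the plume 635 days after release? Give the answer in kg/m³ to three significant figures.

The peak of an instantaneous 1D plume sits at x = vt; there the Gaussian factor is 1 and C_max = M/(n_e·A·√(4πDt)), where n_e·A is the pore area the mass is dissolved in.
√(4πDt) = √(4π × 1.04 × 635) = 91.10 m, so C_max = 0.659/(0.42 × 272 × 91.10) = 6.33e-05 kg/m³.

6.33e-05 kg/m³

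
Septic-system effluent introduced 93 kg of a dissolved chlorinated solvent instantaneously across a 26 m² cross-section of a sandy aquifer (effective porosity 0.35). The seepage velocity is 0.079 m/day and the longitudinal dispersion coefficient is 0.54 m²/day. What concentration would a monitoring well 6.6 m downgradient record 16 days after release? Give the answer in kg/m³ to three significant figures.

0.430 kg/m³

For an instantaneous plane source, C(x,t) = M/(n_e·A·√(4πDt)) · exp(−(x−vt)²/(4Dt)), with n_e·A the pore (flow) area.
Plume center vt = 0.079 × 16 = 1.264 m, so the well at 6.6 m is 5.336 m downgradient of the peak.
√(4πDt) = 10.42 m, giving peak height M/(n_e·A·√(4πDt)) = 93/(0.35 × 26 × 10.42) = 0.9808 kg/m³.
(x−vt)²/(4Dt) = (5.336)²/(4 × 0.54 × 16) = 0.8239; exp(−0.8239) = 0.4387.
C = 0.9808 × 0.4387 = 0.430 kg/m³.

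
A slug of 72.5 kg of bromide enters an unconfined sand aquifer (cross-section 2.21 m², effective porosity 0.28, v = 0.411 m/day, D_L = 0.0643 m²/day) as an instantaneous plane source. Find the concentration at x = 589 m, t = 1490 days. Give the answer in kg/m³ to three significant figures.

0.810 kg/m³

For an instantaneous plane source, C(x,t) = M/(n_e·A·√(4πDt)) · exp(−(x−vt)²/(4Dt)), with n_e·A the pore (flow) area.
Plume center vt = 0.411 × 1490 = 612.39 m, so the well at 589 m is 23.39 m upgradient of the peak.
√(4πDt) = 34.70 m, giving peak height M/(n_e·A·√(4πDt)) = 72.5/(0.28 × 2.21 × 34.70) = 3.376 kg/m³.
(x−vt)²/(4Dt) = (-23.39)²/(4 × 0.0643 × 1490) = 1.428; exp(−1.428) = 0.2398.
C = 3.376 × 0.2398 = 0.810 kg/m³.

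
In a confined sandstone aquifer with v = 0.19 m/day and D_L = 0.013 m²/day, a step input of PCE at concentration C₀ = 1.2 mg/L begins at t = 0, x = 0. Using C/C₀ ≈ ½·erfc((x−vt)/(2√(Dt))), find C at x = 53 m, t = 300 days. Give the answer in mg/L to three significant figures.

1.11 mg/L

For a continuous step input, C/C₀ ≈ ½·erfc((x−vt)/(2√(Dt))).
vt = 0.19 × 300 = 57 m and 2√(Dt) = 2√(0.013 × 300) = 3.950 m.
Argument (x−vt)/(2√(Dt)) = (53 − 57)/3.950 = -1.013; ½·erfc(-1.013) = 0.9240.
C = 1.2 × 0.9240 = 1.11 mg/L.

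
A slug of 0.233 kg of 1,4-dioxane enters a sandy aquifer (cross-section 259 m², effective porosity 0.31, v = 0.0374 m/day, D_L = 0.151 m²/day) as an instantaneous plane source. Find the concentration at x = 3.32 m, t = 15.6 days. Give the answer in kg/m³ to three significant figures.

0.000241 kg/m³

For an instantaneous plane source, C(x,t) = M/(n_e·A·√(4πDt)) · exp(−(x−vt)²/(4Dt)), with n_e·A the pore (flow) area.
Plume center vt = 0.0374 × 15.6 = 0.58344 m, so the well at 3.32 m is 2.73656 m downgradient of the peak.
√(4πDt) = 5.441 m, giving peak height M/(n_e·A·√(4πDt)) = 0.233/(0.31 × 259 × 5.441) = 0.0005334 kg/m³.
(x−vt)²/(4Dt) = (2.73656)²/(4 × 0.151 × 15.6) = 0.7948; exp(−0.7948) = 0.4517.
C = 0.0005334 × 0.4517 = 0.000241 kg/m³.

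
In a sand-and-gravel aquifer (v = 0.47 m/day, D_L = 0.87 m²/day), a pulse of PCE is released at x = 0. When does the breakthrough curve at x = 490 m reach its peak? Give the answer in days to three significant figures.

1040 days

For the 1D instantaneous-source solution, setting ∂C/∂t = 0 at fixed x gives v²t² + 2Dt − x² = 0, so t = (√(D² + v²x²) − D)/v².
√(D² + v²x²) = √(0.87² + 0.47² × 490²) = 230.3; v² = 0.2209.
t = (230.3 − 0.87)/0.2209 = 1040 days (vs. the pure-advection estimate x/v = 1040 d).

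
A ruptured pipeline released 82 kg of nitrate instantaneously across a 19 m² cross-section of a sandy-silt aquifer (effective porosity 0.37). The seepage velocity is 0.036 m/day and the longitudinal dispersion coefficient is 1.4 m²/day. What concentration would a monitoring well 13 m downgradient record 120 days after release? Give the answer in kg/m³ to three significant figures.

0.227 kg/m³

For an instantaneous plane source, C(x,t) = M/(n_e·A·√(4πDt)) · exp(−(x−vt)²/(4Dt)), with n_e·A the pore (flow) area.
Plume center vt = 0.036 × 120 = 4.32 m, so the well at 13 m is 8.68 m downgradient of the peak.
√(4πDt) = 45.95 m, giving peak height M/(n_e·A·√(4πDt)) = 82/(0.37 × 19 × 45.95) = 0.2538 kg/m³.
(x−vt)²/(4Dt) = (8.68)²/(4 × 1.4 × 120) = 0.1121; exp(−0.1121) = 0.8940.
C = 0.2538 × 0.8940 = 0.227 kg/m³.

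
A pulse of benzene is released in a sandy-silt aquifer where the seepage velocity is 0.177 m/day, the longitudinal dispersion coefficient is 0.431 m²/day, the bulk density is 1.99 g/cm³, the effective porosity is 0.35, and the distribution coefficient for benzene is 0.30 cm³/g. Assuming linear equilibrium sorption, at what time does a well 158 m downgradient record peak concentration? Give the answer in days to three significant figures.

2380 days

Retardation factor R = 1 + ρ_b·K_d/n = 1 + 1.99 × 0.30/0.35 = 2.706.
Sorption retards both mechanisms: v_R = v/R = 0.06541 m/day, D_R = D/R = 0.1593 m²/day.
Peak time from v_R²t² + 2D_R t − x² = 0: t = (√(D_R² + v_R²x²) − D_R)/v_R².
√(D_R² + v_R²x²) = √(0.1593² + 0.06541² × 158²) = 10.34; v_R² = 0.004278.
t = (10.34 − 0.1593)/0.004278 = 2380 days.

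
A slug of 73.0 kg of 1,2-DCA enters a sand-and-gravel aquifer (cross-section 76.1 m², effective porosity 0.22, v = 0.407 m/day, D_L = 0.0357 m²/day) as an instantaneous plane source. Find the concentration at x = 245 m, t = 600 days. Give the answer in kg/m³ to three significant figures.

For an instantaneous plane source, C(x,t) = M/(n_e·A·√(4πDt)) · exp(−(x−vt)²/(4Dt)), with n_e·A the pore (flow) area.
Plume center vt = 0.407 × 600 = 244.2 m, so the well at 245 m is 0.8 m downgradient of the peak.
√(4πDt) = 16.41 m, giving peak height M/(n_e·A·√(4πDt)) = 73.0/(0.22 × 76.1 × 16.41) = 0.2657 kg/m³.
(x−vt)²/(4Dt) = (0.8)²/(4 × 0.0357 × 600) = 0.007470; exp(−0.007470) = 0.9926.
C = 0.2657 × 0.9926 = 0.264 kg/m³.

0.264 kg/m³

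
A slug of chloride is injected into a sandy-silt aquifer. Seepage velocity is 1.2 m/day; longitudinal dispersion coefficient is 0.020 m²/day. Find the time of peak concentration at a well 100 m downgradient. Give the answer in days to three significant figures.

For the 1D instantaneous-source solution, setting ∂C/∂t = 0 at fixed x gives v²t² + 2Dt − x² = 0, so t = (√(D² + v²x²) − D)/v².
√(D² + v²x²) = √(0.020² + 1.2² × 100²) = 120.0; v² = 1.44.
t = (120.0 − 0.020)/1.44 = 83.3 days (vs. the pure-advection estimate x/v = 83.3 d).

83.3 days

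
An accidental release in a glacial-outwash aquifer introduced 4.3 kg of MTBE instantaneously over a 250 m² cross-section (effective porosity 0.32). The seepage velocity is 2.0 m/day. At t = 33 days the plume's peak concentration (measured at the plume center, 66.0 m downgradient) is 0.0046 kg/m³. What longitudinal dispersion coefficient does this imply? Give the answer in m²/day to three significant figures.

At the plume center C_max = M/(n_e·A·√(4πDt)), so D = M²/(4πt·(n_e·A·C_max)²).
n_e·A·C_max = 0.32 × 250 × 0.0046 = 0.3680 kg/m.
D = 4.3²/(4π × 33 × 0.3680²) = 0.329 m²/day.

0.329 m²/day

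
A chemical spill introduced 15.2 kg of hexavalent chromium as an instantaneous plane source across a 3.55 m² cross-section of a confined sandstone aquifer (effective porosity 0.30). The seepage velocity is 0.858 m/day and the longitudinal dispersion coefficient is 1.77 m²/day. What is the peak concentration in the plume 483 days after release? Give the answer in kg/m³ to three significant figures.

0.138 kg/m³

The peak of an instantaneous 1D plume sits at x = vt; there the Gaussian factor is 1 and C_max = M/(n_e·A·√(4πDt)), where n_e·A is the pore area the mass is dissolved in.
√(4πDt) = √(4π × 1.77 × 483) = 103.6 m, so C_max = 15.2/(0.30 × 3.55 × 103.6) = 0.138 kg/m³.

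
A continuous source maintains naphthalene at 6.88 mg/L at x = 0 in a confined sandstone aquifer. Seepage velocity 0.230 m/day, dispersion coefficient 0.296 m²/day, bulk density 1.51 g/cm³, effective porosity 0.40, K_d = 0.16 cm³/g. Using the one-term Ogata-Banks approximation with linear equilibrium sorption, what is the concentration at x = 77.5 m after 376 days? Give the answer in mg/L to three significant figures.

Retardation factor R = 1 + ρ_b·K_d/n = 1 + 1.51 × 0.16/0.40 = 1.604.
Sorption retards both mechanisms: v_R = v/R = 0.1434 m/day, D_R = D/R = 0.1845 m²/day.
v_R·t = 0.1434 × 376 = 53.9184 m; 2√(D_R t) = 16.66 m; argument = (77.5 − 53.9184)/16.66 = 1.415.
C = C₀ × ½·erfc(1.415) = 6.88 × 0.02269 = 0.156 mg/L.

0.156 mg/L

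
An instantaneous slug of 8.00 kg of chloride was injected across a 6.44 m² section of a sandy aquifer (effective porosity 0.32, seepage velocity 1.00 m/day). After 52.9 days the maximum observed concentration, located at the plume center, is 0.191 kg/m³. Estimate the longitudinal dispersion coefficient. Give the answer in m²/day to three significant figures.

0.621 m²/day

At the plume center C_max = M/(n_e·A·√(4πDt)), so D = M²/(4πt·(n_e·A·C_max)²).
n_e·A·C_max = 0.32 × 6.44 × 0.191 = 0.3936 kg/m.
D = 8.00²/(4π × 52.9 × 0.3936²) = 0.621 m²/day.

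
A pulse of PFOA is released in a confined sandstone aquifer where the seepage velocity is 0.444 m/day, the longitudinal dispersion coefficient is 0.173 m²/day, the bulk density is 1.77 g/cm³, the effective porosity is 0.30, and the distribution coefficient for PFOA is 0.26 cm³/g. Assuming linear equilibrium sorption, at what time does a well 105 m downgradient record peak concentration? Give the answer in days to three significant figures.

597 days

Retardation factor R = 1 + ρ_b·K_d/n = 1 + 1.77 × 0.26/0.30 = 2.534.
Sorption retards both mechanisms: v_R = v/R = 0.1752 m/day, D_R = D/R = 0.06827 m²/day.
Peak time from v_R²t² + 2D_R t − x² = 0: t = (√(D_R² + v_R²x²) − D_R)/v_R².
√(D_R² + v_R²x²) = √(0.06827² + 0.1752² × 105²) = 18.40; v_R² = 0.03070.
t = (18.40 − 0.06827)/0.03070 = 597 days.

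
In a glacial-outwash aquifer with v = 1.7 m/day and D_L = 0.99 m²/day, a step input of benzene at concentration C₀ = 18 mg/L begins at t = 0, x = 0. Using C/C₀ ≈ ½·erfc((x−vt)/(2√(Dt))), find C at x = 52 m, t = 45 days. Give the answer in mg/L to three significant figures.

For a continuous step input, C/C₀ ≈ ½·erfc((x−vt)/(2√(Dt))).
vt = 1.7 × 45 = 76.5 m and 2√(Dt) = 2√(0.99 × 45) = 13.35 m.
Argument (x−vt)/(2√(Dt)) = (52 − 76.5)/13.35 = -1.835; ½·erfc(-1.835) = 0.9953.
C = 18 × 0.9953 = 17.9 mg/L.

17.9 mg/L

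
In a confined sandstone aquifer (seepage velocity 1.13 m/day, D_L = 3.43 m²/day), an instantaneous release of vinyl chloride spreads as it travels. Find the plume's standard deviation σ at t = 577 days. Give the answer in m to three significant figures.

Dispersive spreading gives a Gaussian with σ² = 2Dt; advection only shifts the center.
σ = √(2 × 3.43 × 577) = 62.9 m.

62.9 m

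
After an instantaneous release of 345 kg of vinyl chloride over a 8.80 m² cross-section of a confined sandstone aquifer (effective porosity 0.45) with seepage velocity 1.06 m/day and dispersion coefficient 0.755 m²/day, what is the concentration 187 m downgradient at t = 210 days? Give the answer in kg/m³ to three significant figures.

0.265 kg/m³

For an instantaneous plane source, C(x,t) = M/(n_e·A·√(4πDt)) · exp(−(x−vt)²/(4Dt)), with n_e·A the pore (flow) area.
Plume center vt = 1.06 × 210 = 222.6 m, so the well at 187 m is 35.6 m upgradient of the peak.
√(4πDt) = 44.64 m, giving peak height M/(n_e·A·√(4πDt)) = 345/(0.45 × 8.80 × 44.64) = 1.952 kg/m³.
(x−vt)²/(4Dt) = (-35.6)²/(4 × 0.755 × 210) = 1.998; exp(−1.998) = 0.1356.
C = 1.952 × 0.1356 = 0.265 kg/m³.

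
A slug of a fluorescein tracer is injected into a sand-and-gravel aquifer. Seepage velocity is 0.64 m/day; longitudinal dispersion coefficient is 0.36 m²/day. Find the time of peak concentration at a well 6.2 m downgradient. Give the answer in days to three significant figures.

For the 1D instantaneous-source solution, setting ∂C/∂t = 0 at fixed x gives v²t² + 2Dt − x² = 0, so t = (√(D² + v²x²) − D)/v².
√(D² + v²x²) = √(0.36² + 0.64² × 6.2²) = 3.984; v² = 0.4096.
t = (3.984 − 0.36)/0.4096 = 8.85 days (vs. the pure-advection estimate x/v = 9.69 d).

8.85 days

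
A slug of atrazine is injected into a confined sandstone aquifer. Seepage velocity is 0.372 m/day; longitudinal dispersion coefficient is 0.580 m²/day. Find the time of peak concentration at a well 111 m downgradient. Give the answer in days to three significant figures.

For the 1D instantaneous-source solution, setting ∂C/∂t = 0 at fixed x gives v²t² + 2Dt − x² = 0, so t = (√(D² + v²x²) − D)/v².
√(D² + v²x²) = √(0.580² + 0.372² × 111²) = 41.30; v² = 0.138384.
t = (41.30 − 0.580)/0.138384 = 294 days (vs. the pure-advection estimate x/v = 298 d).

294 days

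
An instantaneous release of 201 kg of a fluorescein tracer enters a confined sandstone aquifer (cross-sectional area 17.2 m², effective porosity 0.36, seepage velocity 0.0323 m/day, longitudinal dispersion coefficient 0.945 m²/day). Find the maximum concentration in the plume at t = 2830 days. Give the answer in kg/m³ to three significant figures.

The peak of an instantaneous 1D plume sits at x = vt; there the Gaussian factor is 1 and C_max = M/(n_e·A·√(4πDt)), where n_e·A is the pore area the mass is dissolved in.
√(4πDt) = √(4π × 0.945 × 2830) = 183.3 m, so C_max = 201/(0.36 × 17.2 × 183.3) = 0.177 kg/m³.

0.177 kg/m³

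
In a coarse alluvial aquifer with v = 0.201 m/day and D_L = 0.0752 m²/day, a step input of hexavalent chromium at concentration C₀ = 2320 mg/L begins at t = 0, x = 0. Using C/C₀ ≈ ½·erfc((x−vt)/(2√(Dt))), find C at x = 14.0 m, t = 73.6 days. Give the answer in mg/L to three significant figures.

1380 mg/L

For a continuous step input, C/C₀ ≈ ½·erfc((x−vt)/(2√(Dt))).
vt = 0.201 × 73.6 = 14.7936 m and 2√(Dt) = 2√(0.0752 × 73.6) = 4.705 m.
Argument (x−vt)/(2√(Dt)) = (14.0 − 14.7936)/4.705 = -0.1687; ½·erfc(-0.1687) = 0.5943.
C = 2320 × 0.5943 = 1380 mg/L.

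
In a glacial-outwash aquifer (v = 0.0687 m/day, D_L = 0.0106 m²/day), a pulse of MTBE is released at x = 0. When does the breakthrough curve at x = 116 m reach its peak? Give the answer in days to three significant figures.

1690 days

For the 1D instantaneous-source solution, setting ∂C/∂t = 0 at fixed x gives v²t² + 2Dt − x² = 0, so t = (√(D² + v²x²) − D)/v².
√(D² + v²x²) = √(0.0106² + 0.0687² × 116²) = 7.969; v² = 0.00471969.
t = (7.969 − 0.0106)/0.00471969 = 1690 days (vs. the pure-advection estimate x/v = 1690 d).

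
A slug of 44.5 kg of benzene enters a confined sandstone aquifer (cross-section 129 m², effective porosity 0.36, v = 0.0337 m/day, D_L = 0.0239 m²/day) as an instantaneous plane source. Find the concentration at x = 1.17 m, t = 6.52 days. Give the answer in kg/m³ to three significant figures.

For an instantaneous plane source, C(x,t) = M/(n_e·A·√(4πDt)) · exp(−(x−vt)²/(4Dt)), with n_e·A the pore (flow) area.
Plume center vt = 0.0337 × 6.52 = 0.219724 m, so the well at 1.17 m is 0.950276 m downgradient of the peak.
√(4πDt) = 1.399 m, giving peak height M/(n_e·A·√(4πDt)) = 44.5/(0.36 × 129 × 1.399) = 0.6849 kg/m³.
(x−vt)²/(4Dt) = (0.950276)²/(4 × 0.0239 × 6.52) = 1.449; exp(−1.449) = 0.2348.
C = 0.6849 × 0.2348 = 0.161 kg/m³.

0.161 kg/m³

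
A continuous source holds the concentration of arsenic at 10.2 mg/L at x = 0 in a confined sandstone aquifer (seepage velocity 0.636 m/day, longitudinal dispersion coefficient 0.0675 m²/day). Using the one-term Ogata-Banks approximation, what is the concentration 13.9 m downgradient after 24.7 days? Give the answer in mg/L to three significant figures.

For a continuous step input, C/C₀ ≈ ½·erfc((x−vt)/(2√(Dt))).
vt = 0.636 × 24.7 = 15.7092 m and 2√(Dt) = 2√(0.0675 × 24.7) = 2.582 m.
Argument (x−vt)/(2√(Dt)) = (13.9 − 15.7092)/2.582 = -0.7007; ½·erfc(-0.7007) = 0.8391.
C = 10.2 × 0.8391 = 8.56 mg/L.

8.56 mg/L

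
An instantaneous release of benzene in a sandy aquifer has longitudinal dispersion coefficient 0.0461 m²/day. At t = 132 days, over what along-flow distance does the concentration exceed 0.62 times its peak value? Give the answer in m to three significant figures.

The plume is Gaussian with σ = √(2Dt) = √(2 × 0.0461 × 132) = 3.489 m.
C/C_peak = exp(−Δx²/(2σ²)) = 0.62 ⇒ Δx = σ·√(−2 ln 0.62) = 3.489 × 0.9778 = 3.412 m.
Width = 2Δx = 6.82 m.

6.82 m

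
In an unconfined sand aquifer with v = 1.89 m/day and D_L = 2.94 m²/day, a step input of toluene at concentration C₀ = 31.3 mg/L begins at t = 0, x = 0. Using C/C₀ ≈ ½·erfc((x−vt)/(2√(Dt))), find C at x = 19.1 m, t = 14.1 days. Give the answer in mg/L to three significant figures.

24.9 mg/L

For a continuous step input, C/C₀ ≈ ½·erfc((x−vt)/(2√(Dt))).
vt = 1.89 × 14.1 = 26.649 m and 2√(Dt) = 2√(2.94 × 14.1) = 12.88 m.
Argument (x−vt)/(2√(Dt)) = (19.1 − 26.649)/12.88 = -0.5861; ½·erfc(-0.5861) = 0.7964.
C = 31.3 × 0.7964 = 24.9 mg/L.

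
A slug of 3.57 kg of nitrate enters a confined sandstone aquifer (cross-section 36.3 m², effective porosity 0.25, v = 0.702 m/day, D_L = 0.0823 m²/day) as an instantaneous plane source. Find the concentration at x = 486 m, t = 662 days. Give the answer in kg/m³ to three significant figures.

0.00188 kg/m³

For an instantaneous plane source, C(x,t) = M/(n_e·A·√(4πDt)) · exp(−(x−vt)²/(4Dt)), with n_e·A the pore (flow) area.
Plume center vt = 0.702 × 662 = 464.724 m, so the well at 486 m is 21.276 m downgradient of the peak.
√(4πDt) = 26.17 m, giving peak height M/(n_e·A·√(4πDt)) = 3.57/(0.25 × 36.3 × 26.17) = 0.01503 kg/m³.
(x−vt)²/(4Dt) = (21.276)²/(4 × 0.0823 × 662) = 2.077; exp(−2.077) = 0.1253.
C = 0.01503 × 0.1253 = 0.00188 kg/m³.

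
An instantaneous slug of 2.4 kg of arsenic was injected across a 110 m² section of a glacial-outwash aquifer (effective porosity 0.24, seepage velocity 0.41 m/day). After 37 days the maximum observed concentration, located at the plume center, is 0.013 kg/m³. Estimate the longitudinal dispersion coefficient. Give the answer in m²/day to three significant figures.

0.105 m²/day

At the plume center C_max = M/(n_e·A·√(4πDt)), so D = M²/(4πt·(n_e·A·C_max)²).
n_e·A·C_max = 0.24 × 110 × 0.013 = 0.3432 kg/m.
D = 2.4²/(4π × 37 × 0.3432²) = 0.105 m²/day.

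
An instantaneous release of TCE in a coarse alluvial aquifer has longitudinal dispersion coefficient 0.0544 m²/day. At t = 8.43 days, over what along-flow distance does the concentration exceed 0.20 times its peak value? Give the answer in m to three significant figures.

3.44 m

The plume is Gaussian with σ = √(2Dt) = √(2 × 0.0544 × 8.43) = 0.9577 m.
C/C_peak = exp(−Δx²/(2σ²)) = 0.20 ⇒ Δx = σ·√(−2 ln 0.20) = 0.9577 × 1.794 = 1.718 m.
Width = 2Δx = 3.44 m.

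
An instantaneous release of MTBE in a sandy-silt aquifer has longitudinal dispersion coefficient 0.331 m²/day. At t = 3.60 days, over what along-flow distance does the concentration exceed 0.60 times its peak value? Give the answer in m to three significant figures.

3.12 m

The plume is Gaussian with σ = √(2Dt) = √(2 × 0.331 × 3.60) = 1.544 m.
C/C_peak = exp(−Δx²/(2σ²)) = 0.60 ⇒ Δx = σ·√(−2 ln 0.60) = 1.544 × 1.011 = 1.561 m.
Width = 2Δx = 3.12 m.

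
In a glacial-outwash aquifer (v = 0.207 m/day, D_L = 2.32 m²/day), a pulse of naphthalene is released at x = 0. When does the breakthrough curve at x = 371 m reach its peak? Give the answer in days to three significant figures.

1740 days

For the 1D instantaneous-source solution, setting ∂C/∂t = 0 at fixed x gives v²t² + 2Dt − x² = 0, so t = (√(D² + v²x²) − D)/v².
√(D² + v²x²) = √(2.32² + 0.207² × 371²) = 76.83; v² = 0.042849.
t = (76.83 − 2.32)/0.042849 = 1740 days (vs. the pure-advection estimate x/v = 1790 d).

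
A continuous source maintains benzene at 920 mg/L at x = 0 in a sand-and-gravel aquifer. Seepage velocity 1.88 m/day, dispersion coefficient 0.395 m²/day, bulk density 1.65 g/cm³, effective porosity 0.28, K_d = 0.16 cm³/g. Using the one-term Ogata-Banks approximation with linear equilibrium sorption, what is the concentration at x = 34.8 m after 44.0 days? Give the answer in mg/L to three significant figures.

890 mg/L

Retardation factor R = 1 + ρ_b·K_d/n = 1 + 1.65 × 0.16/0.28 = 1.943.
Sorption retards both mechanisms: v_R = v/R = 0.9676 m/day, D_R = D/R = 0.2033 m²/day.
v_R·t = 0.9676 × 44.0 = 42.5744 m; 2√(D_R t) = 5.982 m; argument = (34.8 − 42.5744)/5.982 = -1.300.
C = C₀ × ½·erfc(-1.300) = 920 × 0.9670 = 890 mg/L.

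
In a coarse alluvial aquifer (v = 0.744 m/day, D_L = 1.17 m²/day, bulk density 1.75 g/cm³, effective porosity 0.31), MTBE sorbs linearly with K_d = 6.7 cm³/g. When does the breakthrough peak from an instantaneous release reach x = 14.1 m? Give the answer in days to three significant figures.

Retardation factor R = 1 + ρ_b·K_d/n = 1 + 1.75 × 6.7/0.31 = 38.82.
Sorption retards both mechanisms: v_R = v/R = 0.01917 m/day, D_R = D/R = 0.03014 m²/day.
Peak time from v_R²t² + 2D_R t − x² = 0: t = (√(D_R² + v_R²x²) − D_R)/v_R².
√(D_R² + v_R²x²) = √(0.03014² + 0.01917² × 14.1²) = 0.2720; v_R² = 0.0003675.
t = (0.2720 − 0.03014)/0.0003675 = 658 days.

658 days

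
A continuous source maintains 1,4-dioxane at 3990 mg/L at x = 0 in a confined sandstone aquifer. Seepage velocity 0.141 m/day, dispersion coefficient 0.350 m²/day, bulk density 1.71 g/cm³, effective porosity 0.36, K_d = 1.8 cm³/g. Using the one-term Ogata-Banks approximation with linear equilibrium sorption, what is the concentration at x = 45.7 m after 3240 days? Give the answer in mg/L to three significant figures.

Retardation factor R = 1 + ρ_b·K_d/n = 1 + 1.71 × 1.8/0.36 = 9.550.
Sorption retards both mechanisms: v_R = v/R = 0.01476 m/day, D_R = D/R = 0.03665 m²/day.
v_R·t = 0.01476 × 3240 = 47.8224 m; 2√(D_R t) = 21.79 m; argument = (45.7 − 47.8224)/21.79 = -0.09740.
C = C₀ × ½·erfc(-0.09740) = 3990 × 0.5548 = 2210 mg/L.

2210 mg/L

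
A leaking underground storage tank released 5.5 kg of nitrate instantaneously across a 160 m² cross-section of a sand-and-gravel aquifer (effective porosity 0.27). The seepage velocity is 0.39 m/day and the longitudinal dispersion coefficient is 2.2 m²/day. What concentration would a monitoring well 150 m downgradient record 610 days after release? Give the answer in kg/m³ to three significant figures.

For an instantaneous plane source, C(x,t) = M/(n_e·A·√(4πDt)) · exp(−(x−vt)²/(4Dt)), with n_e·A the pore (flow) area.
Plume center vt = 0.39 × 610 = 237.9 m, so the well at 150 m is 87.9 m upgradient of the peak.
√(4πDt) = 129.9 m, giving peak height M/(n_e·A·√(4πDt)) = 5.5/(0.27 × 160 × 129.9) = 0.0009801 kg/m³.
(x−vt)²/(4Dt) = (-87.9)²/(4 × 2.2 × 610) = 1.439; exp(−1.439) = 0.2372.
C = 0.0009801 × 0.2372 = 0.000232 kg/m³.

0.000232 kg/m³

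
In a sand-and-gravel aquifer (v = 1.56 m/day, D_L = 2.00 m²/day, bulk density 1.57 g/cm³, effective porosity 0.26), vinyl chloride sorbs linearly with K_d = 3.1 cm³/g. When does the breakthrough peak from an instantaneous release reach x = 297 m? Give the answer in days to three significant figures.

3740 days

Retardation factor R = 1 + ρ_b·K_d/n = 1 + 1.57 × 3.1/0.26 = 19.72.
Sorption retards both mechanisms: v_R = v/R = 0.07911 m/day, D_R = D/R = 0.1014 m²/day.
Peak time from v_R²t² + 2D_R t − x² = 0: t = (√(D_R² + v_R²x²) − D_R)/v_R².
√(D_R² + v_R²x²) = √(0.1014² + 0.07911² × 297²) = 23.50; v_R² = 0.006258.
t = (23.50 − 0.1014)/0.006258 = 3740 days.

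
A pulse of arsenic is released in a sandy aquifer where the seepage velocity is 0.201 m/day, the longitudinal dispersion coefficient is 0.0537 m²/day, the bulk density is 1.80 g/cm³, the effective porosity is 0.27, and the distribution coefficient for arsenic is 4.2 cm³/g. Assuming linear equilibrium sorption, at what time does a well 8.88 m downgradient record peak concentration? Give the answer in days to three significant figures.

1240 days

Retardation factor R = 1 + ρ_b·K_d/n = 1 + 1.80 × 4.2/0.27 = 29.00.
Sorption retards both mechanisms: v_R = v/R = 0.006931 m/day, D_R = D/R = 0.001852 m²/day.
Peak time from v_R²t² + 2D_R t − x² = 0: t = (√(D_R² + v_R²x²) − D_R)/v_R².
√(D_R² + v_R²x²) = √(0.001852² + 0.006931² × 8.88²) = 0.06158; v_R² = 4.804e-05.
t = (0.06158 − 0.001852)/4.804e-05 = 1240 days.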